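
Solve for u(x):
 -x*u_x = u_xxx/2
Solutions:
 u(x) = C1 + Integral(C2*airyai(-2^(1/3)*x) + C3*airybi(-2^(1/3)*x), x)


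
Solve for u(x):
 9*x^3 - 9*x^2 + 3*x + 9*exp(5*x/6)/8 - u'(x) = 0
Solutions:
 u(x) = C1 + 9*x^4/4 - 3*x^3 + 3*x^2/2 + 27*exp(5*x/6)/20


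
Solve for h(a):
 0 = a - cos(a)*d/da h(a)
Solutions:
 h(a) = C1 + Integral(a/cos(a), a)


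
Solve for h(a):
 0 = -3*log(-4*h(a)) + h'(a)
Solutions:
 -Integral(1/(log(-_y) + 2*log(2)), (_y, h(a)))/3 = C1 - a


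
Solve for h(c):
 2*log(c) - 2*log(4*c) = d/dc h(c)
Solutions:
 h(c) = C1 - 4*c*log(2)


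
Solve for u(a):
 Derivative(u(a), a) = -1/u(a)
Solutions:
 u(a) = -sqrt(C1 - 2*a)
 u(a) = sqrt(C1 - 2*a)


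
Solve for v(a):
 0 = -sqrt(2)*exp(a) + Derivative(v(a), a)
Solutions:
 v(a) = C1 + sqrt(2)*exp(a)


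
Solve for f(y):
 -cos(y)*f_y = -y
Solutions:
 f(y) = C1 + Integral(y/cos(y), y)


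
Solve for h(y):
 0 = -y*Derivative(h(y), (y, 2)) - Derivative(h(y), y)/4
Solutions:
 h(y) = C1 + C2*y^(3/4)


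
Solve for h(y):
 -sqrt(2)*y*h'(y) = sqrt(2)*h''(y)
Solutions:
 h(y) = C1 + C2*erf(sqrt(2)*y/2)


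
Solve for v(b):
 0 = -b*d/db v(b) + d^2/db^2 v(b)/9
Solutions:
 v(b) = C1 + C2*erfi(3*sqrt(2)*b/2)


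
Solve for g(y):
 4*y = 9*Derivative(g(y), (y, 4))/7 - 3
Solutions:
 g(y) = C1 + C2*y + C3*y^2 + C4*y^3 + 7*y^5/270 + 7*y^4/72


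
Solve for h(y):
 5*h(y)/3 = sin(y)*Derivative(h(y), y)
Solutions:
 h(y) = C1*(cos(y) - 1)^(5/6)/(cos(y) + 1)^(5/6)


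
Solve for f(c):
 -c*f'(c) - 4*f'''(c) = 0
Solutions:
 f(c) = C1 + Integral(C2*airyai(-2^(1/3)*c/2) + C3*airybi(-2^(1/3)*c/2), c)


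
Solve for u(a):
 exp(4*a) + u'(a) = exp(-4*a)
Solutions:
 u(a) = C1 - cosh(4*a)/2


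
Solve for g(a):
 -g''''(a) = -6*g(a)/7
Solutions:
 g(a) = C1*exp(-6^(1/4)*7^(3/4)*a/7) + C2*exp(6^(1/4)*7^(3/4)*a/7) + C3*sin(6^(1/4)*7^(3/4)*a/7) + C4*cos(6^(1/4)*7^(3/4)*a/7)


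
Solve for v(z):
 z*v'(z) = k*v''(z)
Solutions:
 v(z) = C1 + C2*erf(sqrt(2)*z*sqrt(-1/k)/2)/sqrt(-1/k)


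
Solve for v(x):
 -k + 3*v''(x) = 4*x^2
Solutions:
 v(x) = C1 + C2*x + k*x^2/6 + x^4/9


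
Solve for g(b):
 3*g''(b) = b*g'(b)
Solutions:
 g(b) = C1 + C2*erfi(sqrt(6)*b/6)


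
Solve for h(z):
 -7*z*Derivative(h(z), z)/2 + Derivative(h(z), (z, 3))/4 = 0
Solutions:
 h(z) = C1 + Integral(C2*airyai(14^(1/3)*z) + C3*airybi(14^(1/3)*z), z)


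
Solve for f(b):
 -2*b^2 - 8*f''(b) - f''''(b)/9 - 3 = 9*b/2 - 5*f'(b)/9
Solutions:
 f(b) = C1 + C2*exp(2^(1/3)*b*(-2^(1/3)*(5 + 7*sqrt(1129))^(1/3)/4 + 12/(5 + 7*sqrt(1129))^(1/3)))*sin(2^(1/3)*sqrt(3)*b*(12/(5 + 7*sqrt(1129))^(1/3) + 2^(1/3)*(5 + 7*sqrt(1129))^(1/3)/4)) + C3*exp(2^(1/3)*b*(-2^(1/3)*(5 + 7*sqrt(1129))^(1/3)/4 + 12/(5 + 7*sqrt(1129))^(1/3)))*cos(2^(1/3)*sqrt(3)*b*(12/(5 + 7*sqrt(1129))^(1/3) + 2^(1/3)*(5 + 7*sqrt(1129))^(1/3)/4)) + C4*exp(2^(1/3)*b*(-24/(5 + 7*sqrt(1129))^(1/3) + 2^(1/3)*(5 + 7*sqrt(1129))^(1/3)/2)) + 6*b^3/5 + 5589*b^2/100 + 201879*b/125


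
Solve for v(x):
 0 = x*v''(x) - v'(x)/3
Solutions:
 v(x) = C1 + C2*x^(4/3)


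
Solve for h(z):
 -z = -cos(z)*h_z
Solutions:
 h(z) = C1 + Integral(z/cos(z), z)


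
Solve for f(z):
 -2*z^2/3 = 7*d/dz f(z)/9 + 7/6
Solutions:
 f(z) = C1 - 2*z^3/7 - 3*z/2


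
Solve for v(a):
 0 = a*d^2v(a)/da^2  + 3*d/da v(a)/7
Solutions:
 v(a) = C1 + C2*a^(4/7)


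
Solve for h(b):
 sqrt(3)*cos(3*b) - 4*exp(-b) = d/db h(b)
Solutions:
 h(b) = C1 + sqrt(3)*sin(3*b)/3 + 4*exp(-b)


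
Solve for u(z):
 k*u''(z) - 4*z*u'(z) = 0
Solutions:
 u(z) = C1 + C2*erf(sqrt(2)*z*sqrt(-1/k))/sqrt(-1/k)


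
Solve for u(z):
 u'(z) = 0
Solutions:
 u(z) = C1


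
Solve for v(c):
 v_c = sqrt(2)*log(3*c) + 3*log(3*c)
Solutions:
 v(c) = C1 + sqrt(2)*c*log(c) + 3*c*log(c) - 3*c - sqrt(2)*c + c*log(3^(sqrt(2) + 3))


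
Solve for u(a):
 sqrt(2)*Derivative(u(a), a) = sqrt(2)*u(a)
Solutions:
 u(a) = C1*exp(a)


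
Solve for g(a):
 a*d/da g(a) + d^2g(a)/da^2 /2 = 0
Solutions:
 g(a) = C1 + C2*erf(a)


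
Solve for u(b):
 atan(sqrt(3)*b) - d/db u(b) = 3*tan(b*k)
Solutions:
 u(b) = C1 + b*atan(sqrt(3)*b) - 3*Piecewise((-log(cos(b*k))/k, Ne(k, 0)), (0, True)) - sqrt(3)*log(3*b^2 + 1)/6


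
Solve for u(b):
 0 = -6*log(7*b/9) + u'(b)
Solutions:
 u(b) = C1 + 6*b*log(b) - 6*b + b*log(117649/531441)


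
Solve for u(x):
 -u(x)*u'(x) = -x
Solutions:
 u(x) = -sqrt(C1 + x^2)
 u(x) = sqrt(C1 + x^2)


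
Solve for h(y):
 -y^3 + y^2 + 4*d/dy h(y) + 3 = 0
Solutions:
 h(y) = C1 + y^4/16 - y^3/12 - 3*y/4


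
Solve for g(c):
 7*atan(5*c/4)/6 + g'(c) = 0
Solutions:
 g(c) = C1 - 7*c*atan(5*c/4)/6 + 7*log(25*c^2 + 16)/15


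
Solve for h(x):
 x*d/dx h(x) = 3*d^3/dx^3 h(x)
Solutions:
 h(x) = C1 + Integral(C2*airyai(3^(2/3)*x/3) + C3*airybi(3^(2/3)*x/3), x)


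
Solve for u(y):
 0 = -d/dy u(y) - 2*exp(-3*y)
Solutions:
 u(y) = C1 + 2*exp(-3*y)/3


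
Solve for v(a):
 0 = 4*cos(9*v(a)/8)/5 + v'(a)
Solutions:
 4*a/5 - 4*log(sin(9*v(a)/8) - 1)/9 + 4*log(sin(9*v(a)/8) + 1)/9 = C1


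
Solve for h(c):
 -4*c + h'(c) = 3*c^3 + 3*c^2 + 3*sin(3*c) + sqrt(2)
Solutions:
 h(c) = C1 + 3*c^4/4 + c^3 + 2*c^2 + sqrt(2)*c - cos(3*c)


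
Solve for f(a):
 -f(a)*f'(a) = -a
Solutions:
 f(a) = -sqrt(C1 + a^2)
 f(a) = sqrt(C1 + a^2)


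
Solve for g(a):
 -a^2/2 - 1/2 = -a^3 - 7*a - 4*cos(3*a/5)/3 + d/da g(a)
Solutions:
 g(a) = C1 + a^4/4 - a^3/6 + 7*a^2/2 - a/2 + 20*sin(3*a/5)/9


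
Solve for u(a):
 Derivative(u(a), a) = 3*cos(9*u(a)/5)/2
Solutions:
 -3*a/2 - 5*log(sin(9*u(a)/5) - 1)/18 + 5*log(sin(9*u(a)/5) + 1)/18 = C1


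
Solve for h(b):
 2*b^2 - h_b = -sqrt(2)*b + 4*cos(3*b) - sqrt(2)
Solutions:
 h(b) = C1 + 2*b^3/3 + sqrt(2)*b^2/2 + sqrt(2)*b - 4*sin(3*b)/3


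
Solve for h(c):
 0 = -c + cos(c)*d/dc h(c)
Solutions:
 h(c) = C1 + Integral(c/cos(c), c)


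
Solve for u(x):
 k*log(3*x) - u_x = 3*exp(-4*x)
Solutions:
 u(x) = C1 + k*x*log(x) + k*x*(-1 + log(3)) + 3*exp(-4*x)/4


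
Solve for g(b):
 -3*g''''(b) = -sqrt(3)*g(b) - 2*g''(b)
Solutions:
 g(b) = C1*exp(-sqrt(3)*b*sqrt(1 + sqrt(1 + 3*sqrt(3)))/3) + C2*exp(sqrt(3)*b*sqrt(1 + sqrt(1 + 3*sqrt(3)))/3) + C3*sin(sqrt(3)*b*sqrt(-1 + sqrt(1 + 3*sqrt(3)))/3) + C4*cosh(sqrt(3)*b*sqrt(1 - sqrt(1 + 3*sqrt(3)))/3)


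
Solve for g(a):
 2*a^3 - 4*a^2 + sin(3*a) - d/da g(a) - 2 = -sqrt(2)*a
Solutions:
 g(a) = C1 + a^4/2 - 4*a^3/3 + sqrt(2)*a^2/2 - 2*a - cos(3*a)/3


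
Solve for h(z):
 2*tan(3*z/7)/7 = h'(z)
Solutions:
 h(z) = C1 - 2*log(cos(3*z/7))/3


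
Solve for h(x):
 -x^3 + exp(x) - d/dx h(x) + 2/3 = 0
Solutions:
 h(x) = C1 - x^4/4 + 2*x/3 + exp(x)


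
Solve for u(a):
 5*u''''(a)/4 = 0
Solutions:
 u(a) = C1 + C2*a + C3*a^2 + C4*a^3


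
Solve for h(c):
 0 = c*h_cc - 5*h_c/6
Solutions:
 h(c) = C1 + C2*c^(11/6)


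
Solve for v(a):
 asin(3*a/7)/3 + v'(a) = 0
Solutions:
 v(a) = C1 - a*asin(3*a/7)/3 - sqrt(49 - 9*a^2)/9


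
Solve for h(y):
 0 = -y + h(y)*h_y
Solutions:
 h(y) = -sqrt(C1 + y^2)
 h(y) = sqrt(C1 + y^2)


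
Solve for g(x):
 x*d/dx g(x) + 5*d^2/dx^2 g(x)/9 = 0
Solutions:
 g(x) = C1 + C2*erf(3*sqrt(10)*x/10)


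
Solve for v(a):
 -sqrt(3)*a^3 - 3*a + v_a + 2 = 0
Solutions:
 v(a) = C1 + sqrt(3)*a^4/4 + 3*a^2/2 - 2*a


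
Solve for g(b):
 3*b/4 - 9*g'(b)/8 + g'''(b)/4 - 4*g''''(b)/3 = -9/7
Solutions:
 g(b) = C1 + C2*exp(b*((24*sqrt(5178) + 1727)^(-1/3) + 2 + (24*sqrt(5178) + 1727)^(1/3))/32)*sin(sqrt(3)*b*(-(24*sqrt(5178) + 1727)^(1/3) + (24*sqrt(5178) + 1727)^(-1/3))/32) + C3*exp(b*((24*sqrt(5178) + 1727)^(-1/3) + 2 + (24*sqrt(5178) + 1727)^(1/3))/32)*cos(sqrt(3)*b*(-(24*sqrt(5178) + 1727)^(1/3) + (24*sqrt(5178) + 1727)^(-1/3))/32) + C4*exp(b*(-(24*sqrt(5178) + 1727)^(1/3) - 1/(24*sqrt(5178) + 1727)^(1/3) + 1)/16) + b^2/3 + 8*b/7


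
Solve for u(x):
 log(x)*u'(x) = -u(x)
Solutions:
 u(x) = C1*exp(-li(x))


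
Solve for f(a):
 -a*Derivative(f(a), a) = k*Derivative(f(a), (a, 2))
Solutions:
 f(a) = C1 + C2*sqrt(k)*erf(sqrt(2)*a*sqrt(1/k)/2)


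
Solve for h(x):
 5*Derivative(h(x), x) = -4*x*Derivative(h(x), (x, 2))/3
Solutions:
 h(x) = C1 + C2/x^(11/4)


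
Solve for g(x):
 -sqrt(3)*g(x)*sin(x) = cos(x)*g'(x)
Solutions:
 g(x) = C1*cos(x)^(sqrt(3))


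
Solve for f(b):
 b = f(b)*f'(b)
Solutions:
 f(b) = -sqrt(C1 + b^2)
 f(b) = sqrt(C1 + b^2)


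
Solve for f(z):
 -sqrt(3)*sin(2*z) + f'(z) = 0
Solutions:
 f(z) = C1 - sqrt(3)*cos(2*z)/2


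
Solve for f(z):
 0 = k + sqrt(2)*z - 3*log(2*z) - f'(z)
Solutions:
 f(z) = C1 + k*z + sqrt(2)*z^2/2 - 3*z*log(z) - z*log(8) + 3*z


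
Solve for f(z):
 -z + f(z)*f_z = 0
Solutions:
 f(z) = -sqrt(C1 + z^2)
 f(z) = sqrt(C1 + z^2)


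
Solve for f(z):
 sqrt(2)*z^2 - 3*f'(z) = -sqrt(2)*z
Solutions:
 f(z) = C1 + sqrt(2)*z^3/9 + sqrt(2)*z^2/6


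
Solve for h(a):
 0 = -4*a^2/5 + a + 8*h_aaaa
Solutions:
 h(a) = C1 + C2*a + C3*a^2 + C4*a^3 + a^6/3600 - a^5/960


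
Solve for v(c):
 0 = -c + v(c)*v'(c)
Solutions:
 v(c) = -sqrt(C1 + c^2)
 v(c) = sqrt(C1 + c^2)


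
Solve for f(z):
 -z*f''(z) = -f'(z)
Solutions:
 f(z) = C1 + C2*z^2


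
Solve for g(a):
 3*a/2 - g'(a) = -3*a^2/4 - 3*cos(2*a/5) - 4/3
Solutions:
 g(a) = C1 + a^3/4 + 3*a^2/4 + 4*a/3 + 15*sin(2*a/5)/2


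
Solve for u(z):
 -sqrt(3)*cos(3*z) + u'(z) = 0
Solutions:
 u(z) = C1 + sqrt(3)*sin(3*z)/3


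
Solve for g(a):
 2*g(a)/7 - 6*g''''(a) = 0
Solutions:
 g(a) = C1*exp(-21^(3/4)*a/21) + C2*exp(21^(3/4)*a/21) + C3*sin(21^(3/4)*a/21) + C4*cos(21^(3/4)*a/21)


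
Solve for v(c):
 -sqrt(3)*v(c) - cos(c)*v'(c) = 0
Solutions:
 v(c) = C1*(sin(c) - 1)^(sqrt(3)/2)/(sin(c) + 1)^(sqrt(3)/2)


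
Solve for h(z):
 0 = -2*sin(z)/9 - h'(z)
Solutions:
 h(z) = C1 + 2*cos(z)/9


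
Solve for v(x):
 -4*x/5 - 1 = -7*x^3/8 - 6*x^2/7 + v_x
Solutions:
 v(x) = C1 + 7*x^4/32 + 2*x^3/7 - 2*x^2/5 - x


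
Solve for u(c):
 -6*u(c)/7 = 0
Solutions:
 u(c) = 0


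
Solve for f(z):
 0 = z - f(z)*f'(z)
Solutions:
 f(z) = -sqrt(C1 + z^2)
 f(z) = sqrt(C1 + z^2)


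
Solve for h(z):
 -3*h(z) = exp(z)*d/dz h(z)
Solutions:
 h(z) = C1*exp(3*exp(-z))


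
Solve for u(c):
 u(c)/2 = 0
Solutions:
 u(c) = 0


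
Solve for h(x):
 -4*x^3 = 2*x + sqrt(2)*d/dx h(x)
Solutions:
 h(x) = C1 - sqrt(2)*x^4/2 - sqrt(2)*x^2/2


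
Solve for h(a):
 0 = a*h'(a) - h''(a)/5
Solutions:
 h(a) = C1 + C2*erfi(sqrt(10)*a/2)


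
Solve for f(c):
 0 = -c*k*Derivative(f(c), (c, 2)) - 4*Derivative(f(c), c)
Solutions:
 f(c) = C1 + c^(((re(k) - 4)*re(k) + im(k)^2)/(re(k)^2 + im(k)^2))*(C2*sin(4*log(c)*Abs(im(k))/(re(k)^2 + im(k)^2)) + C3*cos(4*log(c)*im(k)/(re(k)^2 + im(k)^2)))


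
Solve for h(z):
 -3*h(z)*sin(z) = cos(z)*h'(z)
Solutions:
 h(z) = C1*cos(z)^3


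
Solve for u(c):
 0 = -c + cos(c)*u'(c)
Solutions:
 u(c) = C1 + Integral(c/cos(c), c)


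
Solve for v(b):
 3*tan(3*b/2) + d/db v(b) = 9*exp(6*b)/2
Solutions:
 v(b) = C1 + 3*exp(6*b)/4 + 2*log(cos(3*b/2))


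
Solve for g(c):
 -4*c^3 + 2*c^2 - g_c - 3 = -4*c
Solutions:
 g(c) = C1 - c^4 + 2*c^3/3 + 2*c^2 - 3*c


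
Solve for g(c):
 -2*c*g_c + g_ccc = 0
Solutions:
 g(c) = C1 + Integral(C2*airyai(2^(1/3)*c) + C3*airybi(2^(1/3)*c), c)


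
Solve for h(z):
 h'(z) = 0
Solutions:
 h(z) = C1


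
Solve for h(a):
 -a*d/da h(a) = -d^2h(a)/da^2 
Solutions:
 h(a) = C1 + C2*erfi(sqrt(2)*a/2)


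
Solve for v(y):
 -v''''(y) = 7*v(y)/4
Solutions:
 v(y) = (C1*sin(7^(1/4)*y/2) + C2*cos(7^(1/4)*y/2))*exp(-7^(1/4)*y/2) + (C3*sin(7^(1/4)*y/2) + C4*cos(7^(1/4)*y/2))*exp(7^(1/4)*y/2)


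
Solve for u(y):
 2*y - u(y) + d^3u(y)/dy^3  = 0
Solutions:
 u(y) = C3*exp(y) + 2*y + (C1*sin(sqrt(3)*y/2) + C2*cos(sqrt(3)*y/2))*exp(-y/2)


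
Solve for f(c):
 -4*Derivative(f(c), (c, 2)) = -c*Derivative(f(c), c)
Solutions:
 f(c) = C1 + C2*erfi(sqrt(2)*c/4)


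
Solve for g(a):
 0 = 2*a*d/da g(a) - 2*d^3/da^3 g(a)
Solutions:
 g(a) = C1 + Integral(C2*airyai(a) + C3*airybi(a), a)


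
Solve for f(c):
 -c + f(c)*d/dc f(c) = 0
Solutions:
 f(c) = -sqrt(C1 + c^2)
 f(c) = sqrt(C1 + c^2)


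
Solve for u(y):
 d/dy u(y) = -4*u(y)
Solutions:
 u(y) = C1*exp(-4*y)


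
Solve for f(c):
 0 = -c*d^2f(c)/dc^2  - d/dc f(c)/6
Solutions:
 f(c) = C1 + C2*c^(5/6)


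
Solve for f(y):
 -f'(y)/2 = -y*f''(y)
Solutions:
 f(y) = C1 + C2*y^(3/2)


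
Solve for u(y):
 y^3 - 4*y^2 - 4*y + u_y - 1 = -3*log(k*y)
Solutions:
 u(y) = C1 - y^4/4 + 4*y^3/3 + 2*y^2 - 3*y*log(k*y) + 4*y


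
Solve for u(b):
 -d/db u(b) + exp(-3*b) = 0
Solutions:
 u(b) = C1 - exp(-3*b)/3


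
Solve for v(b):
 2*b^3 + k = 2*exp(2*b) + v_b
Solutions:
 v(b) = C1 + b^4/2 + b*k - exp(2*b)


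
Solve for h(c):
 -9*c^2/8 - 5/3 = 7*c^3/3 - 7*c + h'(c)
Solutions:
 h(c) = C1 - 7*c^4/12 - 3*c^3/8 + 7*c^2/2 - 5*c/3


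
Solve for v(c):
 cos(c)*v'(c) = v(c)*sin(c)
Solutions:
 v(c) = C1/cos(c)


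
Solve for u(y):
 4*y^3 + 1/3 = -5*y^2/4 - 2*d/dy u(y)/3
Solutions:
 u(y) = C1 - 3*y^4/2 - 5*y^3/8 - y/2


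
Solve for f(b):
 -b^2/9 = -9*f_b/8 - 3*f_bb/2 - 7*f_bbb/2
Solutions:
 f(b) = C1 + 8*b^3/243 - 32*b^2/243 - 64*b/243 + (C2*sin(3*sqrt(6)*b/14) + C3*cos(3*sqrt(6)*b/14))*exp(-3*b/14)


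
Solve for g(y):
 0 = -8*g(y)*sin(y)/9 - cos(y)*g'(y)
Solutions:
 g(y) = C1*cos(y)^(8/9)


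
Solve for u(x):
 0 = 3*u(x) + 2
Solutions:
 u(x) = -2/3


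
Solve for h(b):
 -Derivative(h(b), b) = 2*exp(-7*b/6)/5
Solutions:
 h(b) = C1 + 12*exp(-7*b/6)/35


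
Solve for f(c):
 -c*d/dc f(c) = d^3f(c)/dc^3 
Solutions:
 f(c) = C1 + Integral(C2*airyai(-c) + C3*airybi(-c), c)


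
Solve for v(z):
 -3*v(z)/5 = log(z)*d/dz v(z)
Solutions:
 v(z) = C1*exp(-3*li(z)/5)


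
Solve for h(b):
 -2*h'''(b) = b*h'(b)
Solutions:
 h(b) = C1 + Integral(C2*airyai(-2^(2/3)*b/2) + C3*airybi(-2^(2/3)*b/2), b)


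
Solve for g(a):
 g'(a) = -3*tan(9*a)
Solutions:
 g(a) = C1 + log(cos(9*a))/3


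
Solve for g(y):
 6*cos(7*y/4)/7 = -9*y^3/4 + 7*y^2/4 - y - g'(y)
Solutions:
 g(y) = C1 - 9*y^4/16 + 7*y^3/12 - y^2/2 - 24*sin(7*y/4)/49


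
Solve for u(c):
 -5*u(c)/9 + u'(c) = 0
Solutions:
 u(c) = C1*exp(5*c/9)


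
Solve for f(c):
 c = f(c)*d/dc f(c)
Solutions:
 f(c) = -sqrt(C1 + c^2)
 f(c) = sqrt(C1 + c^2)


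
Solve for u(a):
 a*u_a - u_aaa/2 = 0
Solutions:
 u(a) = C1 + Integral(C2*airyai(2^(1/3)*a) + C3*airybi(2^(1/3)*a), a)


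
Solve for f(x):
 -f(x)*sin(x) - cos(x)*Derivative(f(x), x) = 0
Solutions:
 f(x) = C1*cos(x)


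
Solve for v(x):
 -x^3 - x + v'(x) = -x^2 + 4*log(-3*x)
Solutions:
 v(x) = C1 + x^4/4 - x^3/3 + x^2/2 + 4*x*log(-x) + 4*x*(-1 + log(3))


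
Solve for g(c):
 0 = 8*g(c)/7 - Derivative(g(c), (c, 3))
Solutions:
 g(c) = C3*exp(2*7^(2/3)*c/7) + (C1*sin(sqrt(3)*7^(2/3)*c/7) + C2*cos(sqrt(3)*7^(2/3)*c/7))*exp(-7^(2/3)*c/7)


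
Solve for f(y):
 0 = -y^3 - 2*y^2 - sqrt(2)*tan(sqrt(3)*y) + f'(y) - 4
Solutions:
 f(y) = C1 + y^4/4 + 2*y^3/3 + 4*y - sqrt(6)*log(cos(sqrt(3)*y))/3


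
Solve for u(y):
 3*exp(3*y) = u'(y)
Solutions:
 u(y) = C1 + exp(3*y)


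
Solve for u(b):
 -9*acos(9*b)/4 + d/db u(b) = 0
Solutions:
 u(b) = C1 + 9*b*acos(9*b)/4 - sqrt(1 - 81*b^2)/4


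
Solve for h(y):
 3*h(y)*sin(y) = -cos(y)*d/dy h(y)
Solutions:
 h(y) = C1*cos(y)^3


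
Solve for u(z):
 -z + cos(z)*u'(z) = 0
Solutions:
 u(z) = C1 + Integral(z/cos(z), z)


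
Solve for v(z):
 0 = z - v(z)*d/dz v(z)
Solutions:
 v(z) = -sqrt(C1 + z^2)
 v(z) = sqrt(C1 + z^2)


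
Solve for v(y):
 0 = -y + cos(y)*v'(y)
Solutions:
 v(y) = C1 + Integral(y/cos(y), y)


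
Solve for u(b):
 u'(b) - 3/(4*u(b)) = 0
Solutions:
 u(b) = -sqrt(C1 + 6*b)/2
 u(b) = sqrt(C1 + 6*b)/2


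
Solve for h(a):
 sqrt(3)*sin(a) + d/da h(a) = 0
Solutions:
 h(a) = C1 + sqrt(3)*cos(a)


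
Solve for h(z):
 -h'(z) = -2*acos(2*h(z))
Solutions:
 Integral(1/acos(2*_y), (_y, h(z))) = C1 + 2*z


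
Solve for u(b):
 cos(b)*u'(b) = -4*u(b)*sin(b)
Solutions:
 u(b) = C1*cos(b)^4


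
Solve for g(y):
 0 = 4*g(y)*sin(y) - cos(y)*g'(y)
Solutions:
 g(y) = C1/cos(y)^4


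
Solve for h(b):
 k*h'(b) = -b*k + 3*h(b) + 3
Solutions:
 h(b) = C1*exp(3*b/k) + b*k/3 + k^2/9 - 1


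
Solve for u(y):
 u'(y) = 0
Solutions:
 u(y) = C1


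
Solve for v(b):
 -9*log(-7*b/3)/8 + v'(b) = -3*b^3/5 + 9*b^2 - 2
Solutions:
 v(b) = C1 - 3*b^4/20 + 3*b^3 + 9*b*log(-b)/8 + b*(-25 - 9*log(3) + 9*log(7))/8


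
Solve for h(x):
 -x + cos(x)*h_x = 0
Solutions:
 h(x) = C1 + Integral(x/cos(x), x)


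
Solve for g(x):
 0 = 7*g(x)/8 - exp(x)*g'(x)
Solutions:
 g(x) = C1*exp(-7*exp(-x)/8)


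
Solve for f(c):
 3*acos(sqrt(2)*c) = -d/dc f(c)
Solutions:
 f(c) = C1 - 3*c*acos(sqrt(2)*c) + 3*sqrt(2)*sqrt(1 - 2*c^2)/2


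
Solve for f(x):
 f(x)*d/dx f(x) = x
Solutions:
 f(x) = -sqrt(C1 + x^2)
 f(x) = sqrt(C1 + x^2)


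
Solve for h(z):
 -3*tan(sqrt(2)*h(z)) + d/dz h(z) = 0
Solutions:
 h(z) = sqrt(2)*(pi - asin(C1*exp(3*sqrt(2)*z)))/2
 h(z) = sqrt(2)*asin(C1*exp(3*sqrt(2)*z))/2


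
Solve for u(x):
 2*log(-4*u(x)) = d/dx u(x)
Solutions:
 -Integral(1/(log(-_y) + 2*log(2)), (_y, u(x)))/2 = C1 - x


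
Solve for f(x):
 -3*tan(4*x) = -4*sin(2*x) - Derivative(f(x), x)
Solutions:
 f(x) = C1 - 3*log(cos(4*x))/4 + 2*cos(2*x)


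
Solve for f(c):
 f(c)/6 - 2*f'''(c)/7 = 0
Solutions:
 f(c) = C3*exp(126^(1/3)*c/6) + (C1*sin(14^(1/3)*3^(1/6)*c/4) + C2*cos(14^(1/3)*3^(1/6)*c/4))*exp(-126^(1/3)*c/12)


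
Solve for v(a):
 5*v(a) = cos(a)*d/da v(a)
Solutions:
 v(a) = C1*sqrt(sin(a) + 1)*(sin(a)^2 + 2*sin(a) + 1)/(sqrt(sin(a) - 1)*(sin(a)^2 - 2*sin(a) + 1))


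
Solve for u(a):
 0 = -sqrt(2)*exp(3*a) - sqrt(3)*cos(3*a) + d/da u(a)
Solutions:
 u(a) = C1 + sqrt(2)*exp(3*a)/3 + sqrt(3)*sin(3*a)/3


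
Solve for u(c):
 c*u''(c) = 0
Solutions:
 u(c) = C1 + C2*c


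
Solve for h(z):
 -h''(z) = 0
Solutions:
 h(z) = C1 + C2*z


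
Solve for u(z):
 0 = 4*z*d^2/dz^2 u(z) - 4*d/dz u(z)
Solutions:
 u(z) = C1 + C2*z^2


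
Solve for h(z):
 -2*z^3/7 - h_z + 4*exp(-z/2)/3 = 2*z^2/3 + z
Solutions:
 h(z) = C1 - z^4/14 - 2*z^3/9 - z^2/2 - 8*exp(-z/2)/3


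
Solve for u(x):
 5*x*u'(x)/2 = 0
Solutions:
 u(x) = C1


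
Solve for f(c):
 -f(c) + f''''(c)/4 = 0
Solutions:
 f(c) = C1*exp(-sqrt(2)*c) + C2*exp(sqrt(2)*c) + C3*sin(sqrt(2)*c) + C4*cos(sqrt(2)*c)


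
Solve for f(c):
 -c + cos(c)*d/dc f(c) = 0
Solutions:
 f(c) = C1 + Integral(c/cos(c), c)


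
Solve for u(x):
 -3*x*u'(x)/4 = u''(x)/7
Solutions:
 u(x) = C1 + C2*erf(sqrt(42)*x/4)


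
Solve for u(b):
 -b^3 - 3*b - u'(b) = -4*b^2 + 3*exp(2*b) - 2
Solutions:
 u(b) = C1 - b^4/4 + 4*b^3/3 - 3*b^2/2 + 2*b - 3*exp(2*b)/2


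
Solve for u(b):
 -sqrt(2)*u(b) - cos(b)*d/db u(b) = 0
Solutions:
 u(b) = C1*(sin(b) - 1)^(sqrt(2)/2)/(sin(b) + 1)^(sqrt(2)/2)


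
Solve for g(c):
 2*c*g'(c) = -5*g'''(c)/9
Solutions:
 g(c) = C1 + Integral(C2*airyai(-18^(1/3)*5^(2/3)*c/5) + C3*airybi(-18^(1/3)*5^(2/3)*c/5), c)


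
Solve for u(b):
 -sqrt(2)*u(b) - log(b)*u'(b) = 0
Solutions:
 u(b) = C1*exp(-sqrt(2)*li(b))


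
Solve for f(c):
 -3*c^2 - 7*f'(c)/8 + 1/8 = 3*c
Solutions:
 f(c) = C1 - 8*c^3/7 - 12*c^2/7 + c/7


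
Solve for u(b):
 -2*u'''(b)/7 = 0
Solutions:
 u(b) = C1 + C2*b + C3*b^2


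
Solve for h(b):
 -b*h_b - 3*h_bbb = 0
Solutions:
 h(b) = C1 + Integral(C2*airyai(-3^(2/3)*b/3) + C3*airybi(-3^(2/3)*b/3), b)


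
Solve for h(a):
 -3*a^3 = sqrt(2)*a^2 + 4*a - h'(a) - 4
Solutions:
 h(a) = C1 + 3*a^4/4 + sqrt(2)*a^3/3 + 2*a^2 - 4*a


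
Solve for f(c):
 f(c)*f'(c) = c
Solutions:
 f(c) = -sqrt(C1 + c^2)
 f(c) = sqrt(C1 + c^2)


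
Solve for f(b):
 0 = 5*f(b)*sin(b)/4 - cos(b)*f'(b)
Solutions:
 f(b) = C1/cos(b)^(5/4)


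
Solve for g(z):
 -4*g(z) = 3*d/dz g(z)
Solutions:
 g(z) = C1*exp(-4*z/3)


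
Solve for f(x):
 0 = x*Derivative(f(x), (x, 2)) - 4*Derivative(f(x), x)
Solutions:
 f(x) = C1 + C2*x^5


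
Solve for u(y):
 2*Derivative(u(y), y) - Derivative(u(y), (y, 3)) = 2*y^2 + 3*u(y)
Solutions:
 u(y) = C1*exp(6^(1/3)*y*(4*3^(1/3)/(sqrt(633) + 27)^(1/3) + 2^(1/3)*(sqrt(633) + 27)^(1/3))/12)*sin(2^(1/3)*3^(1/6)*y*(-2^(1/3)*3^(2/3)*(sqrt(633) + 27)^(1/3)/12 + (sqrt(633) + 27)^(-1/3))) + C2*exp(6^(1/3)*y*(4*3^(1/3)/(sqrt(633) + 27)^(1/3) + 2^(1/3)*(sqrt(633) + 27)^(1/3))/12)*cos(2^(1/3)*3^(1/6)*y*(-2^(1/3)*3^(2/3)*(sqrt(633) + 27)^(1/3)/12 + (sqrt(633) + 27)^(-1/3))) + C3*exp(-6^(1/3)*y*(4*3^(1/3)/(sqrt(633) + 27)^(1/3) + 2^(1/3)*(sqrt(633) + 27)^(1/3))/6) - 2*y^2/3 - 8*y/9 - 16/27


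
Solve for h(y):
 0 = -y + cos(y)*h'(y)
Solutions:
 h(y) = C1 + Integral(y/cos(y), y)


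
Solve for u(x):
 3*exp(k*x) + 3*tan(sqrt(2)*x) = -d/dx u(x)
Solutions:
 u(x) = C1 - 3*Piecewise((exp(k*x)/k, Ne(k, 0)), (x, True)) + 3*sqrt(2)*log(cos(sqrt(2)*x))/2


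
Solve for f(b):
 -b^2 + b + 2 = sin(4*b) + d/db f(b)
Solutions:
 f(b) = C1 - b^3/3 + b^2/2 + 2*b + cos(4*b)/4


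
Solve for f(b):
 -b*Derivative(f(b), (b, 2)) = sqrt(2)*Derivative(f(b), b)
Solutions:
 f(b) = C1 + C2*b^(1 - sqrt(2))


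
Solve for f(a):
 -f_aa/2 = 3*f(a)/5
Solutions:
 f(a) = C1*sin(sqrt(30)*a/5) + C2*cos(sqrt(30)*a/5)


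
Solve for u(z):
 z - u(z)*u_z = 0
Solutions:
 u(z) = -sqrt(C1 + z^2)
 u(z) = sqrt(C1 + z^2)


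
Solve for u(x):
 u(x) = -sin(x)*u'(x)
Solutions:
 u(x) = C1*sqrt(cos(x) + 1)/sqrt(cos(x) - 1)


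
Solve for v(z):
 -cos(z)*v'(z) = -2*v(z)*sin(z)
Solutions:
 v(z) = C1/cos(z)^2


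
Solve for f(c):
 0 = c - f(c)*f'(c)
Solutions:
 f(c) = -sqrt(C1 + c^2)
 f(c) = sqrt(C1 + c^2)


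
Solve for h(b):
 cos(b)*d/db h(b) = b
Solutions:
 h(b) = C1 + Integral(b/cos(b), b)


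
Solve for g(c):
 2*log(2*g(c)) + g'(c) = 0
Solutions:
 Integral(1/(log(_y) + log(2)), (_y, g(c)))/2 = C1 - c


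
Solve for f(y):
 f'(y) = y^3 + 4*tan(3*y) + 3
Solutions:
 f(y) = C1 + y^4/4 + 3*y - 4*log(cos(3*y))/3


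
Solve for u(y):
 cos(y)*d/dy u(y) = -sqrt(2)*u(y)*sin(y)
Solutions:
 u(y) = C1*cos(y)^(sqrt(2))


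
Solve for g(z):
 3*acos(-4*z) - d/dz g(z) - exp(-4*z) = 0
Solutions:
 g(z) = C1 + 3*z*acos(-4*z) + 3*sqrt(1 - 16*z^2)/4 + exp(-4*z)/4


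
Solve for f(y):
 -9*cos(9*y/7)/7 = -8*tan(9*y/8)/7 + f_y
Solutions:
 f(y) = C1 - 64*log(cos(9*y/8))/63 - sin(9*y/7)


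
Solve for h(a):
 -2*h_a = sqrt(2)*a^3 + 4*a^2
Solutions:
 h(a) = C1 - sqrt(2)*a^4/8 - 2*a^3/3


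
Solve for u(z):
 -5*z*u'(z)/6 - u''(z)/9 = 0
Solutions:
 u(z) = C1 + C2*erf(sqrt(15)*z/2)


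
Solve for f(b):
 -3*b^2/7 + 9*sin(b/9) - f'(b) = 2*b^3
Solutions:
 f(b) = C1 - b^4/2 - b^3/7 - 81*cos(b/9)


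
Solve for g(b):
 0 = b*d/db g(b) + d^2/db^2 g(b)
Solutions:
 g(b) = C1 + C2*erf(sqrt(2)*b/2)


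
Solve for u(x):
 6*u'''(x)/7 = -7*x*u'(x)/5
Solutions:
 u(x) = C1 + Integral(C2*airyai(-210^(2/3)*x/30) + C3*airybi(-210^(2/3)*x/30), x)


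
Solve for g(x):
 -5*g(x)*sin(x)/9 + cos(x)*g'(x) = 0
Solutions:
 g(x) = C1/cos(x)^(5/9)


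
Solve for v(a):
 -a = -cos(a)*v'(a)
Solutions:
 v(a) = C1 + Integral(a/cos(a), a)


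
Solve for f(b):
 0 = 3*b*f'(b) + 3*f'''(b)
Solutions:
 f(b) = C1 + Integral(C2*airyai(-b) + C3*airybi(-b), b)


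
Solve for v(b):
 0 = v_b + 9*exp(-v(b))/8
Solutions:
 v(b) = log(C1 - 9*b/8)


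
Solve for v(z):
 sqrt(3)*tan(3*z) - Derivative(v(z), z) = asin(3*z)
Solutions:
 v(z) = C1 - z*asin(3*z) - sqrt(1 - 9*z^2)/3 - sqrt(3)*log(cos(3*z))/3


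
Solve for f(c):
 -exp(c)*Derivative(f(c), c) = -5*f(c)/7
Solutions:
 f(c) = C1*exp(-5*exp(-c)/7)


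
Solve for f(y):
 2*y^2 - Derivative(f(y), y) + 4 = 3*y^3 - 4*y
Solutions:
 f(y) = C1 - 3*y^4/4 + 2*y^3/3 + 2*y^2 + 4*y


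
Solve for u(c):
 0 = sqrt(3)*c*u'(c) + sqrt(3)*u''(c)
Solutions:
 u(c) = C1 + C2*erf(sqrt(2)*c/2)


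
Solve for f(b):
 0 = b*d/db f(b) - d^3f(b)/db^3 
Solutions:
 f(b) = C1 + Integral(C2*airyai(b) + C3*airybi(b), b)


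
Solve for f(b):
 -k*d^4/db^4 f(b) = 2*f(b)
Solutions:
 f(b) = C1*exp(-2^(1/4)*b*(-1/k)^(1/4)) + C2*exp(2^(1/4)*b*(-1/k)^(1/4)) + C3*exp(-2^(1/4)*I*b*(-1/k)^(1/4)) + C4*exp(2^(1/4)*I*b*(-1/k)^(1/4))


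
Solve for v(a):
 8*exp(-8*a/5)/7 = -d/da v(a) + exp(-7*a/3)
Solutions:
 v(a) = C1 - 3*exp(-7*a/3)/7 + 5*exp(-8*a/5)/7


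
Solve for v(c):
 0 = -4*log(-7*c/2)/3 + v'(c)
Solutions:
 v(c) = C1 + 4*c*log(-c)/3 + 4*c*(-1 - log(2) + log(7))/3


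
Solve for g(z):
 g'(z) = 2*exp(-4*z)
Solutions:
 g(z) = C1 - exp(-4*z)/2


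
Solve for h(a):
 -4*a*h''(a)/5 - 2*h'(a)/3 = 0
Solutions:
 h(a) = C1 + C2*a^(1/6)


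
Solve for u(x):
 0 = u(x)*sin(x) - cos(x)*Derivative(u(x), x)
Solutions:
 u(x) = C1/cos(x)


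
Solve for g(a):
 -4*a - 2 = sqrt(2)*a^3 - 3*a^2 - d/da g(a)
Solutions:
 g(a) = C1 + sqrt(2)*a^4/4 - a^3 + 2*a^2 + 2*a


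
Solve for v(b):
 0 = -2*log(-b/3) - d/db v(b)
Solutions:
 v(b) = C1 - 2*b*log(-b) + 2*b*(1 + log(3))


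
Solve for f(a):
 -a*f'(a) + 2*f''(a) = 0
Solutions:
 f(a) = C1 + C2*erfi(a/2)


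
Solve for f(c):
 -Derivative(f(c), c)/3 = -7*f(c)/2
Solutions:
 f(c) = C1*exp(21*c/2)


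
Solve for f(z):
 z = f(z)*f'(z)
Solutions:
 f(z) = -sqrt(C1 + z^2)
 f(z) = sqrt(C1 + z^2)


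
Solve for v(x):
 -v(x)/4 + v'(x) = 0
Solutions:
 v(x) = C1*exp(x/4)


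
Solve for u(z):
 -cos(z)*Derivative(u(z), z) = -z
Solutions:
 u(z) = C1 + Integral(z/cos(z), z)


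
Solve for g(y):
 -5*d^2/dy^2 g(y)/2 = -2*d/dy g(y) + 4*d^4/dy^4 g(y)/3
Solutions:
 g(y) = C1 + C2*exp(2^(1/3)*y*(-(24 + sqrt(826))^(1/3) + 5*2^(1/3)/(24 + sqrt(826))^(1/3))/8)*sin(2^(1/3)*sqrt(3)*y*(5*2^(1/3)/(24 + sqrt(826))^(1/3) + (24 + sqrt(826))^(1/3))/8) + C3*exp(2^(1/3)*y*(-(24 + sqrt(826))^(1/3) + 5*2^(1/3)/(24 + sqrt(826))^(1/3))/8)*cos(2^(1/3)*sqrt(3)*y*(5*2^(1/3)/(24 + sqrt(826))^(1/3) + (24 + sqrt(826))^(1/3))/8) + C4*exp(-2^(1/3)*y*(-(24 + sqrt(826))^(1/3) + 5*2^(1/3)/(24 + sqrt(826))^(1/3))/4)


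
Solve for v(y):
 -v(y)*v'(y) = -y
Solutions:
 v(y) = -sqrt(C1 + y^2)
 v(y) = sqrt(C1 + y^2)


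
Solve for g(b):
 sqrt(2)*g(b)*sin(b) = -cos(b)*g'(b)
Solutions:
 g(b) = C1*cos(b)^(sqrt(2))


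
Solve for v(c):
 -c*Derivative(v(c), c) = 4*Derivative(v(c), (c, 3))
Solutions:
 v(c) = C1 + Integral(C2*airyai(-2^(1/3)*c/2) + C3*airybi(-2^(1/3)*c/2), c)


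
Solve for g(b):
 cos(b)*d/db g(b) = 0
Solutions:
 g(b) = C1


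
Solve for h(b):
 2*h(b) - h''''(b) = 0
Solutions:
 h(b) = C1*exp(-2^(1/4)*b) + C2*exp(2^(1/4)*b) + C3*sin(2^(1/4)*b) + C4*cos(2^(1/4)*b)


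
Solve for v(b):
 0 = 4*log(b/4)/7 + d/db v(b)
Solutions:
 v(b) = C1 - 4*b*log(b)/7 + 4*b/7 + 8*b*log(2)/7


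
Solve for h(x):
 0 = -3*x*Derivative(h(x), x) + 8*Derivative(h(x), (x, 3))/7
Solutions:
 h(x) = C1 + Integral(C2*airyai(21^(1/3)*x/2) + C3*airybi(21^(1/3)*x/2), x)


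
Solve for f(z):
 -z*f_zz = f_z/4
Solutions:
 f(z) = C1 + C2*z^(3/4)


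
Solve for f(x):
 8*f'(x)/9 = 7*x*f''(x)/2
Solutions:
 f(x) = C1 + C2*x^(79/63)


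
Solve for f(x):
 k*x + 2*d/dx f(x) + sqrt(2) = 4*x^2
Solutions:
 f(x) = C1 - k*x^2/4 + 2*x^3/3 - sqrt(2)*x/2


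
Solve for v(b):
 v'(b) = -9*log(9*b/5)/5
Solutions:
 v(b) = C1 - 9*b*log(b)/5 - 18*b*log(3)/5 + 9*b/5 + 9*b*log(5)/5


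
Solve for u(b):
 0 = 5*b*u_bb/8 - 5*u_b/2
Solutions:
 u(b) = C1 + C2*b^5


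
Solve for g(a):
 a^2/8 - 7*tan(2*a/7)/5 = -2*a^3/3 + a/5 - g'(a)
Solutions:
 g(a) = C1 - a^4/6 - a^3/24 + a^2/10 - 49*log(cos(2*a/7))/10


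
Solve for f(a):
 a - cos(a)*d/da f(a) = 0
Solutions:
 f(a) = C1 + Integral(a/cos(a), a)


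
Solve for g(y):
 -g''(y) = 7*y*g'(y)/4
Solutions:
 g(y) = C1 + C2*erf(sqrt(14)*y/4)


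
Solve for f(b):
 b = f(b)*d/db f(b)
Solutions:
 f(b) = -sqrt(C1 + b^2)
 f(b) = sqrt(C1 + b^2)


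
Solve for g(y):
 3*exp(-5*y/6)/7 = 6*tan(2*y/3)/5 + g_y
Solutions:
 g(y) = C1 - 9*log(tan(2*y/3)^2 + 1)/10 - 18*exp(-5*y/6)/35


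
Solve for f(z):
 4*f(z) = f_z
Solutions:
 f(z) = C1*exp(4*z)


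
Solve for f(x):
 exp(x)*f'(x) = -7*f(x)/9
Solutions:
 f(x) = C1*exp(7*exp(-x)/9)


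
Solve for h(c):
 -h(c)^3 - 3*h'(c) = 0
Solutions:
 h(c) = -sqrt(6)*sqrt(-1/(C1 - c))/2
 h(c) = sqrt(6)*sqrt(-1/(C1 - c))/2


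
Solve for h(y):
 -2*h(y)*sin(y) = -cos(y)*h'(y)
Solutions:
 h(y) = C1/cos(y)^2


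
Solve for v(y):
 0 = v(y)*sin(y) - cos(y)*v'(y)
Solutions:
 v(y) = C1/cos(y)


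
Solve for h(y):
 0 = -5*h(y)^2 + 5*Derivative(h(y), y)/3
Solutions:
 h(y) = -1/(C1 + 3*y)


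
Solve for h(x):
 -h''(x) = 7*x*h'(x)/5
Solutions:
 h(x) = C1 + C2*erf(sqrt(70)*x/10)


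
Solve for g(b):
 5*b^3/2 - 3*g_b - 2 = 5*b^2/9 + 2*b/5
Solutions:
 g(b) = C1 + 5*b^4/24 - 5*b^3/81 - b^2/15 - 2*b/3


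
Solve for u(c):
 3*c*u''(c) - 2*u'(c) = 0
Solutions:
 u(c) = C1 + C2*c^(5/3)


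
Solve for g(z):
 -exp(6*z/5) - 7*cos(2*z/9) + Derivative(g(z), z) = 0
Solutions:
 g(z) = C1 + 5*exp(6*z/5)/6 + 63*sin(2*z/9)/2


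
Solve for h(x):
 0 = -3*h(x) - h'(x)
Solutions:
 h(x) = C1*exp(-3*x)


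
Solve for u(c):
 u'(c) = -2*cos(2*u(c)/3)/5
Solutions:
 2*c/5 - 3*log(sin(2*u(c)/3) - 1)/4 + 3*log(sin(2*u(c)/3) + 1)/4 = C1


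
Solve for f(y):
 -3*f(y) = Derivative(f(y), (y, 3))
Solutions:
 f(y) = C3*exp(-3^(1/3)*y) + (C1*sin(3^(5/6)*y/2) + C2*cos(3^(5/6)*y/2))*exp(3^(1/3)*y/2)


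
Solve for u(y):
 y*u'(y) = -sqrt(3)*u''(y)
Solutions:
 u(y) = C1 + C2*erf(sqrt(2)*3^(3/4)*y/6)


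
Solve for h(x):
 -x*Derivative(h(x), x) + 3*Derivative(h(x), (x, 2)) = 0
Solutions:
 h(x) = C1 + C2*erfi(sqrt(6)*x/6)


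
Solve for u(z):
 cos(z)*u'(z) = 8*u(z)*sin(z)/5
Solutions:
 u(z) = C1/cos(z)^(8/5)


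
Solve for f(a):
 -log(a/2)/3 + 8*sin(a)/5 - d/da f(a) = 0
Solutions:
 f(a) = C1 - a*log(a)/3 + a*log(2)/3 + a/3 - 8*cos(a)/5


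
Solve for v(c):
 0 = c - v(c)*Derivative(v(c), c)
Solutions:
 v(c) = -sqrt(C1 + c^2)
 v(c) = sqrt(C1 + c^2)


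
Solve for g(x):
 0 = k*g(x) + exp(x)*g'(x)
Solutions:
 g(x) = C1*exp(k*exp(-x))


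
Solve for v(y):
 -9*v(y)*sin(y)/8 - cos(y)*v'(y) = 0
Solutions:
 v(y) = C1*cos(y)^(9/8)


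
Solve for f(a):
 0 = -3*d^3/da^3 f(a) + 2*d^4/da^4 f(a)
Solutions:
 f(a) = C1 + C2*a + C3*a^2 + C4*exp(3*a/2)


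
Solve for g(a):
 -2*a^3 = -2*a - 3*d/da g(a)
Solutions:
 g(a) = C1 + a^4/6 - a^2/3


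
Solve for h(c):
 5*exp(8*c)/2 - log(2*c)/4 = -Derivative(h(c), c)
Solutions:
 h(c) = C1 + c*log(c)/4 + c*(-1 + log(2))/4 - 5*exp(8*c)/16


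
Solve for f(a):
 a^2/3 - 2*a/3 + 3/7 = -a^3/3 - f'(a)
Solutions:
 f(a) = C1 - a^4/12 - a^3/9 + a^2/3 - 3*a/7


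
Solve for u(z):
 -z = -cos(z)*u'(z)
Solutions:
 u(z) = C1 + Integral(z/cos(z), z)


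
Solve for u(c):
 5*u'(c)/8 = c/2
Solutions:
 u(c) = C1 + 2*c^2/5


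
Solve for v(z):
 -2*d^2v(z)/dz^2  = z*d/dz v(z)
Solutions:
 v(z) = C1 + C2*erf(z/2)


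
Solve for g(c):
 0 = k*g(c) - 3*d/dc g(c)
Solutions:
 g(c) = C1*exp(c*k/3)


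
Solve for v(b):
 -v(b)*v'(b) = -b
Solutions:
 v(b) = -sqrt(C1 + b^2)
 v(b) = sqrt(C1 + b^2)


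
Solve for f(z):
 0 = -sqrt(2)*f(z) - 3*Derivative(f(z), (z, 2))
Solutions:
 f(z) = C1*sin(2^(1/4)*sqrt(3)*z/3) + C2*cos(2^(1/4)*sqrt(3)*z/3)


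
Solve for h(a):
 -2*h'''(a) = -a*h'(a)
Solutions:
 h(a) = C1 + Integral(C2*airyai(2^(2/3)*a/2) + C3*airybi(2^(2/3)*a/2), a)


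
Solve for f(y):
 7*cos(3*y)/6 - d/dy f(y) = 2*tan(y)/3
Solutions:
 f(y) = C1 + 2*log(cos(y))/3 + 7*sin(3*y)/18


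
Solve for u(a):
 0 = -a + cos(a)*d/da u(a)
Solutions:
 u(a) = C1 + Integral(a/cos(a), a)


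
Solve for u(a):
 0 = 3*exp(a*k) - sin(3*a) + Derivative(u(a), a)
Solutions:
 u(a) = C1 - cos(3*a)/3 - 3*exp(a*k)/k


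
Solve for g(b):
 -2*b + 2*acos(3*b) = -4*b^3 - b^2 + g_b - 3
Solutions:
 g(b) = C1 + b^4 + b^3/3 - b^2 + 2*b*acos(3*b) + 3*b - 2*sqrt(1 - 9*b^2)/3


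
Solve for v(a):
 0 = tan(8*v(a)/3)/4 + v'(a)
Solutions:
 v(a) = -3*asin(C1*exp(-2*a/3))/8 + 3*pi/8
 v(a) = 3*asin(C1*exp(-2*a/3))/8


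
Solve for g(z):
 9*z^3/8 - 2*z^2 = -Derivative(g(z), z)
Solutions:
 g(z) = C1 - 9*z^4/32 + 2*z^3/3


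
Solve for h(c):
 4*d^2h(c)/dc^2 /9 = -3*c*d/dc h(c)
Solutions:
 h(c) = C1 + C2*erf(3*sqrt(6)*c/4)


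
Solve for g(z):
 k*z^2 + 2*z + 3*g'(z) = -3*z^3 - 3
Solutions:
 g(z) = C1 - k*z^3/9 - z^4/4 - z^2/3 - z


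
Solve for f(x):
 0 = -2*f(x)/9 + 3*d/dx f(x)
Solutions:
 f(x) = C1*exp(2*x/27)


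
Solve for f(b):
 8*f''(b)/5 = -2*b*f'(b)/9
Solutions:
 f(b) = C1 + C2*erf(sqrt(10)*b/12)


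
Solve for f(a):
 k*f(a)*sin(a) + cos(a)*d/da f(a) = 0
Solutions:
 f(a) = C1*exp(k*log(cos(a)))


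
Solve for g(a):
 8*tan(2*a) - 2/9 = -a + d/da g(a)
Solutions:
 g(a) = C1 + a^2/2 - 2*a/9 - 4*log(cos(2*a))


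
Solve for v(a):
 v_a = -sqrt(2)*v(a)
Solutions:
 v(a) = C1*exp(-sqrt(2)*a)


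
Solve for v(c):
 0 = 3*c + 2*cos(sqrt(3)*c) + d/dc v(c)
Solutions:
 v(c) = C1 - 3*c^2/2 - 2*sqrt(3)*sin(sqrt(3)*c)/3


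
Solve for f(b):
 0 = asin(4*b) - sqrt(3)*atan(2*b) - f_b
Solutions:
 f(b) = C1 + b*asin(4*b) + sqrt(1 - 16*b^2)/4 - sqrt(3)*(b*atan(2*b) - log(4*b^2 + 1)/4)


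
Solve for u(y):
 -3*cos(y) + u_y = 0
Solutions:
 u(y) = C1 + 3*sin(y)


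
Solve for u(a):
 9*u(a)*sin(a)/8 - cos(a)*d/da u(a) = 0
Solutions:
 u(a) = C1/cos(a)^(9/8)


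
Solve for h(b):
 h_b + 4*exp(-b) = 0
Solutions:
 h(b) = C1 + 4*exp(-b)


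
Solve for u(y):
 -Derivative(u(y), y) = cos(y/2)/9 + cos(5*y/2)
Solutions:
 u(y) = C1 - 2*sin(y/2)/9 - 2*sin(5*y/2)/5


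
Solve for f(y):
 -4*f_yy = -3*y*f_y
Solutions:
 f(y) = C1 + C2*erfi(sqrt(6)*y/4)


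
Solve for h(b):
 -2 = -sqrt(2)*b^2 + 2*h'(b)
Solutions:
 h(b) = C1 + sqrt(2)*b^3/6 - b


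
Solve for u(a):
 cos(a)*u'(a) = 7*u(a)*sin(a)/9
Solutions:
 u(a) = C1/cos(a)^(7/9)


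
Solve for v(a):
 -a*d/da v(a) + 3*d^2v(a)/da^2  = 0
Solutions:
 v(a) = C1 + C2*erfi(sqrt(6)*a/6)


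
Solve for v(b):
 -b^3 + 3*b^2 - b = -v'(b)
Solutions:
 v(b) = C1 + b^4/4 - b^3 + b^2/2


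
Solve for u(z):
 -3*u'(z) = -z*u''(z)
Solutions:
 u(z) = C1 + C2*z^4


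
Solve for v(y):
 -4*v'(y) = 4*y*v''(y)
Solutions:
 v(y) = C1 + C2*log(y)


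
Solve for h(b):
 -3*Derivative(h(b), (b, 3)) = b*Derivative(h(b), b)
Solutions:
 h(b) = C1 + Integral(C2*airyai(-3^(2/3)*b/3) + C3*airybi(-3^(2/3)*b/3), b)


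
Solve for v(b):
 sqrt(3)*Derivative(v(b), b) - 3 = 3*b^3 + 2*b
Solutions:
 v(b) = C1 + sqrt(3)*b^4/4 + sqrt(3)*b^2/3 + sqrt(3)*b


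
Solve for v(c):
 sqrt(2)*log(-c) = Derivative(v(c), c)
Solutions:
 v(c) = C1 + sqrt(2)*c*log(-c) - sqrt(2)*c


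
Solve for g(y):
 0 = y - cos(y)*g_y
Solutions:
 g(y) = C1 + Integral(y/cos(y), y)


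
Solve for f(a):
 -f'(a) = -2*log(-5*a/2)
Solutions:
 f(a) = C1 + 2*a*log(-a) + 2*a*(-1 - log(2) + log(5))


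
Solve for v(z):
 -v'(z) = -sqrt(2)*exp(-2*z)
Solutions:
 v(z) = C1 - sqrt(2)*exp(-2*z)/2


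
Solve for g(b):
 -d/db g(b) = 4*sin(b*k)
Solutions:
 g(b) = C1 + 4*cos(b*k)/k


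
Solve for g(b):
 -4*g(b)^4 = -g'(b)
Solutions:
 g(b) = (-1/(C1 + 12*b))^(1/3)
 g(b) = (-1/(C1 + 4*b))^(1/3)*(-3^(2/3) - 3*3^(1/6)*I)/6
 g(b) = (-1/(C1 + 4*b))^(1/3)*(-3^(2/3) + 3*3^(1/6)*I)/6


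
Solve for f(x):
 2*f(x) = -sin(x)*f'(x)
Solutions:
 f(x) = C1*(cos(x) + 1)/(cos(x) - 1)


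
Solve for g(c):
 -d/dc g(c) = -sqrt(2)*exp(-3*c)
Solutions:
 g(c) = C1 - sqrt(2)*exp(-3*c)/3


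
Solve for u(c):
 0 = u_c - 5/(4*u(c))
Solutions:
 u(c) = -sqrt(C1 + 10*c)/2
 u(c) = sqrt(C1 + 10*c)/2


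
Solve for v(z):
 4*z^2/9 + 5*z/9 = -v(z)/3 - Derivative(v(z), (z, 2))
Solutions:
 v(z) = C1*sin(sqrt(3)*z/3) + C2*cos(sqrt(3)*z/3) - 4*z^2/3 - 5*z/3 + 8


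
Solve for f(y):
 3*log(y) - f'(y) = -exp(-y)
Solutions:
 f(y) = C1 + 3*y*log(y) - 3*y - exp(-y)


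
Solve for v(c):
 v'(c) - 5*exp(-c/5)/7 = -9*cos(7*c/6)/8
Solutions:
 v(c) = C1 - 27*sin(7*c/6)/28 - 25*exp(-c/5)/7


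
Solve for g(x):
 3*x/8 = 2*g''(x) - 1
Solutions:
 g(x) = C1 + C2*x + x^3/32 + x^2/4


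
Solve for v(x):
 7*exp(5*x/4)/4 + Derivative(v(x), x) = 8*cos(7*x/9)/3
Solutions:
 v(x) = C1 - 7*exp(5*x/4)/5 + 24*sin(7*x/9)/7


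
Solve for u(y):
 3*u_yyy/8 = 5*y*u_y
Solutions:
 u(y) = C1 + Integral(C2*airyai(2*3^(2/3)*5^(1/3)*y/3) + C3*airybi(2*3^(2/3)*5^(1/3)*y/3), y)


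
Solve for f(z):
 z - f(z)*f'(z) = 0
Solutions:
 f(z) = -sqrt(C1 + z^2)
 f(z) = sqrt(C1 + z^2)


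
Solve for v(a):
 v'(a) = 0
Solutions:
 v(a) = C1


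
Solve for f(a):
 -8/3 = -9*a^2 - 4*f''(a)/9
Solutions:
 f(a) = C1 + C2*a - 27*a^4/16 + 3*a^2


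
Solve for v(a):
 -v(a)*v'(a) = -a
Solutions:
 v(a) = -sqrt(C1 + a^2)
 v(a) = sqrt(C1 + a^2)


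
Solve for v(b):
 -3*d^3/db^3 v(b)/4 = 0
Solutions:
 v(b) = C1 + C2*b + C3*b^2


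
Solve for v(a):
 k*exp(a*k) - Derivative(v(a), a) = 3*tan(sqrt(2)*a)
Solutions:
 v(a) = C1 + k*Piecewise((exp(a*k)/k, Ne(k, 0)), (a, True)) + 3*sqrt(2)*log(cos(sqrt(2)*a))/2


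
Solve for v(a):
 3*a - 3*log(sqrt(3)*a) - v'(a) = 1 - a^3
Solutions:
 v(a) = C1 + a^4/4 + 3*a^2/2 - 3*a*log(a) - 3*a*log(3)/2 + 2*a


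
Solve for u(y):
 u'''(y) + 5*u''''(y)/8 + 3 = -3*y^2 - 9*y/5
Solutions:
 u(y) = C1 + C2*y + C3*y^2 + C4*exp(-8*y/5) - y^5/20 + 13*y^4/160 - 45*y^3/64


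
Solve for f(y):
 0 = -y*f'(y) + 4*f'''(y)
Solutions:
 f(y) = C1 + Integral(C2*airyai(2^(1/3)*y/2) + C3*airybi(2^(1/3)*y/2), y)


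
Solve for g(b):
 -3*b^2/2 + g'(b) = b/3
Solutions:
 g(b) = C1 + b^3/2 + b^2/6


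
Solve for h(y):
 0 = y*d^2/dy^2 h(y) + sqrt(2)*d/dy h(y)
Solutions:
 h(y) = C1 + C2*y^(1 - sqrt(2))


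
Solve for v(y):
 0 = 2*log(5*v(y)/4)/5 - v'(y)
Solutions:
 5*Integral(1/(-log(_y) - log(5) + 2*log(2)), (_y, v(y)))/2 = C1 - y


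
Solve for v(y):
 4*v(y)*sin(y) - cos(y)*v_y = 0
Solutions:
 v(y) = C1/cos(y)^4


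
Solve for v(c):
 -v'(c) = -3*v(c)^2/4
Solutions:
 v(c) = -4/(C1 + 3*c)


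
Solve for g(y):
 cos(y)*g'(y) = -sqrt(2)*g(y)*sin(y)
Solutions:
 g(y) = C1*cos(y)^(sqrt(2))


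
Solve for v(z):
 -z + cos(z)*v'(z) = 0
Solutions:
 v(z) = C1 + Integral(z/cos(z), z)


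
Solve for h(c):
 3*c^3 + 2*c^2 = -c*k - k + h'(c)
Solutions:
 h(c) = C1 + 3*c^4/4 + 2*c^3/3 + c^2*k/2 + c*k


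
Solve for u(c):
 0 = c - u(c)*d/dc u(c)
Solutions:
 u(c) = -sqrt(C1 + c^2)
 u(c) = sqrt(C1 + c^2)


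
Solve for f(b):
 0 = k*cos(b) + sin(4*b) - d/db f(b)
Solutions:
 f(b) = C1 + k*sin(b) - cos(4*b)/4


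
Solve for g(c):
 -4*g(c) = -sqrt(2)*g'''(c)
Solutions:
 g(c) = C3*exp(sqrt(2)*c) + (C1*sin(sqrt(6)*c/2) + C2*cos(sqrt(6)*c/2))*exp(-sqrt(2)*c/2)


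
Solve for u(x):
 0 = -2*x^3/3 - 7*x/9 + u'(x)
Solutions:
 u(x) = C1 + x^4/6 + 7*x^2/18


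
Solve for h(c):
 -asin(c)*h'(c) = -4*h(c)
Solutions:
 h(c) = C1*exp(4*Integral(1/asin(c), c))


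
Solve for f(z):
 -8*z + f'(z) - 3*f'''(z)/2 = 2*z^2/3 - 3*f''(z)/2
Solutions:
 f(z) = C1 + C2*exp(z*(3 - sqrt(33))/6) + C3*exp(z*(3 + sqrt(33))/6) + 2*z^3/9 + 3*z^2 - 7*z
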